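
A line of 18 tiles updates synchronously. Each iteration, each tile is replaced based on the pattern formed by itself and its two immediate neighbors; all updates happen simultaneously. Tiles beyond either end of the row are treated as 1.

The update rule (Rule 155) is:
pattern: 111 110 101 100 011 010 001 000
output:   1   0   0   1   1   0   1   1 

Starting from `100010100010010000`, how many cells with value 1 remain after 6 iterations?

011100011101101111
011011111001001111
010011110110111111
001111100100111111
111111011011111111
111110010011111111
count of 1: 14

14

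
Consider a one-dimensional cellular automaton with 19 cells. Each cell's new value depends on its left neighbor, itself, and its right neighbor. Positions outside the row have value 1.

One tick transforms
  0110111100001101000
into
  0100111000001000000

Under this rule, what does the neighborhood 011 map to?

1

At position 1 the neighborhood is 011; the next row has 1 there.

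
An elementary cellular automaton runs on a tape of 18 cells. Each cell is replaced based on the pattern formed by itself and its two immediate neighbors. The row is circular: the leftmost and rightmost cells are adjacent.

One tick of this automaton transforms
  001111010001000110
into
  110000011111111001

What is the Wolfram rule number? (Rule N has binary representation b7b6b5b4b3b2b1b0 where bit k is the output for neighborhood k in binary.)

23

position 3: 111 → 0  (bit 7 = 0)
position 5: 110 → 0  (bit 6 = 0)
position 6: 101 → 0  (bit 5 = 0)
position 8: 100 → 1  (bit 4 = 1)
position 2: 011 → 0  (bit 3 = 0)
position 7: 010 → 1  (bit 2 = 1)
position 1: 001 → 1  (bit 1 = 1)
position 0: 000 → 1  (bit 0 = 1)
bits b7..b0 = 00010111 = 23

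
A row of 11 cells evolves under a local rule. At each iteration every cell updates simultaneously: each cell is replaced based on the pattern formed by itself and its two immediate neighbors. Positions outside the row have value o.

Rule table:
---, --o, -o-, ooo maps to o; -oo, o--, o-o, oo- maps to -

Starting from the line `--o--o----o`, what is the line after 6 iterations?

-o--oo--o-o

iteration 1: -oo-oo-ooo-
iteration 2: --------o--
iteration 3: -oooooooo-o
iteration 4: --oooooo---
iteration 5: -o-oooo--oo
iteration 6: -o--oo--o-o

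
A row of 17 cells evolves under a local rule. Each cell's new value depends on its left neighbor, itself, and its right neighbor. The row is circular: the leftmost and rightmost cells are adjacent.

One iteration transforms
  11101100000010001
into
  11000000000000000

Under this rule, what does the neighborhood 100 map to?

At position 6 the neighborhood is 100; the next row has 0 there.

0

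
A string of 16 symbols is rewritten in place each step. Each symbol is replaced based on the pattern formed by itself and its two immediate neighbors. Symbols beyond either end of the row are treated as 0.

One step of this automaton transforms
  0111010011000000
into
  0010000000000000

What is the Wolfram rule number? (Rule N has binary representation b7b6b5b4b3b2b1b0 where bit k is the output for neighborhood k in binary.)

position 2: 111 → 1  (bit 7 = 1)
position 3: 110 → 0  (bit 6 = 0)
position 4: 101 → 0  (bit 5 = 0)
position 6: 100 → 0  (bit 4 = 0)
position 1: 011 → 0  (bit 3 = 0)
position 5: 010 → 0  (bit 2 = 0)
position 0: 001 → 0  (bit 1 = 0)
position 11: 000 → 0  (bit 0 = 0)
bits b7..b0 = 10000000 = 128

128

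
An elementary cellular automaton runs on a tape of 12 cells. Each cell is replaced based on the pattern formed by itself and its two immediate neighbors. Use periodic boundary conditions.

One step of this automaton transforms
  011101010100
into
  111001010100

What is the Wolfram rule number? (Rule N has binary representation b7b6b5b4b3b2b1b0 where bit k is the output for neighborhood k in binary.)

142

position 2: 111 → 1  (bit 7 = 1)
position 3: 110 → 0  (bit 6 = 0)
position 4: 101 → 0  (bit 5 = 0)
position 10: 100 → 0  (bit 4 = 0)
position 1: 011 → 1  (bit 3 = 1)
position 5: 010 → 1  (bit 2 = 1)
position 0: 001 → 1  (bit 1 = 1)
position 11: 000 → 0  (bit 0 = 0)
bits b7..b0 = 10001110 = 142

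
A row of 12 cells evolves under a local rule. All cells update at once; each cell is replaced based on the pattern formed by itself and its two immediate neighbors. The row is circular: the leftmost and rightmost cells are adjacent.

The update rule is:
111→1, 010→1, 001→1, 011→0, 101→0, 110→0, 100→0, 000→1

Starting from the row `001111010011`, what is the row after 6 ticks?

111010101011

010110010100
110000110101
100111000100
101010011101
001010101000
111010101011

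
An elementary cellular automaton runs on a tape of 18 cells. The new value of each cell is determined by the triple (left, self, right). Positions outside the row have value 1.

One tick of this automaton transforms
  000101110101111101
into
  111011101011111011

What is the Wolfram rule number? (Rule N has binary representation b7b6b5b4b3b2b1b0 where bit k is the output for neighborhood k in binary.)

position 6: 111 → 1  (bit 7 = 1)
position 7: 110 → 0  (bit 6 = 0)
position 4: 101 → 1  (bit 5 = 1)
position 0: 100 → 1  (bit 4 = 1)
position 5: 011 → 1  (bit 3 = 1)
position 3: 010 → 0  (bit 2 = 0)
position 2: 001 → 1  (bit 1 = 1)
position 1: 000 → 1  (bit 0 = 1)
bits b7..b0 = 10111011 = 187

187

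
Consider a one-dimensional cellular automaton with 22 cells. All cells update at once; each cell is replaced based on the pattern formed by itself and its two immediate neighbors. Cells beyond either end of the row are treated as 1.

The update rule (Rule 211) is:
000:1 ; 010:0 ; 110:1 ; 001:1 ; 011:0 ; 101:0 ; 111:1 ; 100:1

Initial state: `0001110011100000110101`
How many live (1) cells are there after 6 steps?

16

1110111101111111010000
1110011100111111001111
1111101111011111110111
1111100111001111110011
1111111011110111111101
1111111001110011111100
count of 1: 16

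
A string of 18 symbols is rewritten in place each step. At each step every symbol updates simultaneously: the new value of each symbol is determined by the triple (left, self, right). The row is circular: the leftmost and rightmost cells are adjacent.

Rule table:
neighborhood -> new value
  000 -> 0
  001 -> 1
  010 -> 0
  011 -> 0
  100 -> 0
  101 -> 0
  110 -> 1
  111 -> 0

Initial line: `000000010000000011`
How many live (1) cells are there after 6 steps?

000000100000000101
000001000000001000
000010000000010000
000100000000100000
001000000001000000
010000000010000000
count of 1: 2

2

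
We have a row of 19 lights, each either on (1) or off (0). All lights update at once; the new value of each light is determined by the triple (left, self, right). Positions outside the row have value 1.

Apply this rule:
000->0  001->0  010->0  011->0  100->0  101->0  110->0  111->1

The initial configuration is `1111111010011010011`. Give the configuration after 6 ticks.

1111110000000000001
1111100000000000000
1111000000000000000
1110000000000000000
1100000000000000000
1000000000000000000

1000000000000000000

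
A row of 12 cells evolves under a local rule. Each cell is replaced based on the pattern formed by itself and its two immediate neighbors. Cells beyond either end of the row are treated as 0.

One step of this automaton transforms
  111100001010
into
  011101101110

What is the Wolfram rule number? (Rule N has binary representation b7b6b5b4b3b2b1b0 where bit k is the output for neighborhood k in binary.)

position 1: 111 → 1  (bit 7 = 1)
position 3: 110 → 1  (bit 6 = 1)
position 9: 101 → 1  (bit 5 = 1)
position 4: 100 → 0  (bit 4 = 0)
position 0: 011 → 0  (bit 3 = 0)
position 8: 010 → 1  (bit 2 = 1)
position 7: 001 → 0  (bit 1 = 0)
position 5: 000 → 1  (bit 0 = 1)
bits b7..b0 = 11100101 = 229

229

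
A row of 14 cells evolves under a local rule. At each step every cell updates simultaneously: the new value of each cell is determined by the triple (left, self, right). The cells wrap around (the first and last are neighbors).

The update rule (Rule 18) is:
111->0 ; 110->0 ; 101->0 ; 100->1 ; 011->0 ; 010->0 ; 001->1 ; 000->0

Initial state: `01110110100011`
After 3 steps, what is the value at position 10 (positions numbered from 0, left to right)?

00000000010100
00000000100010
00000001010101
position 10 holds 0

0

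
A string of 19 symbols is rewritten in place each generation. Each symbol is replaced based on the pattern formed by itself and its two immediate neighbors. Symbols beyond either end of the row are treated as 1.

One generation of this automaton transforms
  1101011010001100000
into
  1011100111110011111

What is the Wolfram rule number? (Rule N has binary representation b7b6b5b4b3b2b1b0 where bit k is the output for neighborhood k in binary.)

position 0: 111 → 1  (bit 7 = 1)
position 1: 110 → 0  (bit 6 = 0)
position 2: 101 → 1  (bit 5 = 1)
position 9: 100 → 1  (bit 4 = 1)
position 5: 011 → 0  (bit 3 = 0)
position 3: 010 → 1  (bit 2 = 1)
position 11: 001 → 1  (bit 1 = 1)
position 10: 000 → 1  (bit 0 = 1)
bits b7..b0 = 10110111 = 183

183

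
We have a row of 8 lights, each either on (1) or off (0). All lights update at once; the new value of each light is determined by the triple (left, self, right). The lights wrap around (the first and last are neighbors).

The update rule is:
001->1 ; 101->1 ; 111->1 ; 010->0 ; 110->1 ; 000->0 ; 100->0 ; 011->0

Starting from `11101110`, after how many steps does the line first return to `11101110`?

01110111
10111011
11011101
11101110

4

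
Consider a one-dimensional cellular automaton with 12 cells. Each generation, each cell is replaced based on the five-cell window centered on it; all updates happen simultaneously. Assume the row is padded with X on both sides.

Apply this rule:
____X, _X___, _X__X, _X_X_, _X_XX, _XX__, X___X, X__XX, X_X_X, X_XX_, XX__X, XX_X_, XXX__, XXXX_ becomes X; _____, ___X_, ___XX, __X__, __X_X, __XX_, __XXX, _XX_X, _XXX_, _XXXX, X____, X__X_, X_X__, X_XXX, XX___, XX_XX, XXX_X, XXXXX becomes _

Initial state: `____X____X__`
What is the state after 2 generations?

X__X__X_XX__

generation 1: __X__X_X__XX
generation 2: X__X__X_XX__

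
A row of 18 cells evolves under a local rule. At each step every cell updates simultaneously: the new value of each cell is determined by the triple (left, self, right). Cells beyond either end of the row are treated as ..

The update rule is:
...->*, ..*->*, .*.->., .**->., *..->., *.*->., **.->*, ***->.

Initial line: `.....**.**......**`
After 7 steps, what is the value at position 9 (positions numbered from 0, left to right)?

.

*****.*..*.*****.*
....*...*......*..
****..**..*****..*
...*.*.*.*....*.*.
***........***....
..*.*******..*.***
**........*.*....*
position 9 holds .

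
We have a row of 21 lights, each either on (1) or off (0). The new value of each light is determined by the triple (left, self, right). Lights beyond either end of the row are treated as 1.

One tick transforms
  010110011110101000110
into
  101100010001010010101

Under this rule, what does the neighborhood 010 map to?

0

At position 1 the neighborhood is 010; the next row has 0 there.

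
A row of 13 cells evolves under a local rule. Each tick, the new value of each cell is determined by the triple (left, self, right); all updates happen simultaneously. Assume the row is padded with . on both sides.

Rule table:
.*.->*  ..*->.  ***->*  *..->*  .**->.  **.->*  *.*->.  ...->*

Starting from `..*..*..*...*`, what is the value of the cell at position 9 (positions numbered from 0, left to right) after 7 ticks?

.

tick 1: *.**.**.***.*
tick 2: *..*..*..**.*
tick 3: **.**.**..*.*
tick 4: .*..*..**.*.*
tick 5: .**.**..*.*.*
tick 6: ..*..**.*.*.*
tick 7: *.**..*.*.*.*
position 9 holds .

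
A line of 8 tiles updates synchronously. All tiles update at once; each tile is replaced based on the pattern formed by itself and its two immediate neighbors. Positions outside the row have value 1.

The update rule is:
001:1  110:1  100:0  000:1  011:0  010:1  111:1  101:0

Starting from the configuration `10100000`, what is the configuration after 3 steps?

10101111
10100111
10101011

10101011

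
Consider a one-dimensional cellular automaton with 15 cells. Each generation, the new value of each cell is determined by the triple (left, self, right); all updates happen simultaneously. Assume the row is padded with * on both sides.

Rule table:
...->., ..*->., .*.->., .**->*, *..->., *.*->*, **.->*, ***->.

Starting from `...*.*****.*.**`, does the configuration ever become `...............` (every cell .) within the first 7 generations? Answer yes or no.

generation 1: ....**...**.**.
generation 2: ....**...******
generation 3: ....**...*.....
generation 4: ....**.........
generation 5: ....**.........  (fixed point — unchanged through generation 7)
generation 7 is ....**........., still not uniform .

no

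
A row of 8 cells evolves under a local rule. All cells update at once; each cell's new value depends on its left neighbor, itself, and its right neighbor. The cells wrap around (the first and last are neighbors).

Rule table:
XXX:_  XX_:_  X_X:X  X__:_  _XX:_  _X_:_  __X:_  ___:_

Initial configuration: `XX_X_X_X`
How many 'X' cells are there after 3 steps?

step 1: __X_X_X_
step 2: ___X_X__
step 3: ____X___
count of X: 1

1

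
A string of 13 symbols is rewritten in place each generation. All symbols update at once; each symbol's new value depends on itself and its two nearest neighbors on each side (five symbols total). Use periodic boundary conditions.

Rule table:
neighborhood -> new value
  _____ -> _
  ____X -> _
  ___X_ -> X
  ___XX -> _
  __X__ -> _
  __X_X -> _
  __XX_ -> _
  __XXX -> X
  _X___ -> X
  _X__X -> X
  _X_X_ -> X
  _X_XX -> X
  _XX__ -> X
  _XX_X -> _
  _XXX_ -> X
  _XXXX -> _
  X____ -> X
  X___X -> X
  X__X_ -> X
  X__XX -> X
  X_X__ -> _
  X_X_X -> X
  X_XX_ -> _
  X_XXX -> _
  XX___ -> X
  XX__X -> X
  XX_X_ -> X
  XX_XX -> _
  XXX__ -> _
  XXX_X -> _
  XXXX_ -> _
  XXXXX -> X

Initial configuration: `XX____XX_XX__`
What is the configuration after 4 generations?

__XXX_X_XX_X_

_XXX______XXX
__X_XX____XX_
XX_X_XXX___XX
__XXX_X_XX_X_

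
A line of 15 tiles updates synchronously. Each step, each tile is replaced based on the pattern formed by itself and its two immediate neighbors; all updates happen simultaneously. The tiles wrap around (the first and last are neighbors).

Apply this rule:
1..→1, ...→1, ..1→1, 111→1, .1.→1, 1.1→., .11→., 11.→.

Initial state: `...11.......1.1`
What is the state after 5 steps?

.11111....1111.

step 1: 111..11111111.1
step 2: 11.11.111111...
step 3: .......1111.111
step 4: 1111111.11...1.
step 5: .11111....1111.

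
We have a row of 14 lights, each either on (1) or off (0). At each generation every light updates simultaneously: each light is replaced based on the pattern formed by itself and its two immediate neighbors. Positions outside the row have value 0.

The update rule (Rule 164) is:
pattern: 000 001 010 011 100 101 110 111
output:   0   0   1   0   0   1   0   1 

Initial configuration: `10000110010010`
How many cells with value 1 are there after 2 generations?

10000000010010
10000000010010
count of 1: 3

3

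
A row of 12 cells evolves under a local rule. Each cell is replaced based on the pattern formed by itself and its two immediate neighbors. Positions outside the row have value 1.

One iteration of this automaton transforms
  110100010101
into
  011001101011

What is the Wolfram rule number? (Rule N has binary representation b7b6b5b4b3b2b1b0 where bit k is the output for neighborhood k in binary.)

107

position 0: 111 → 0  (bit 7 = 0)
position 1: 110 → 1  (bit 6 = 1)
position 2: 101 → 1  (bit 5 = 1)
position 4: 100 → 0  (bit 4 = 0)
position 11: 011 → 1  (bit 3 = 1)
position 3: 010 → 0  (bit 2 = 0)
position 6: 001 → 1  (bit 1 = 1)
position 5: 000 → 1  (bit 0 = 1)
bits b7..b0 = 01101011 = 107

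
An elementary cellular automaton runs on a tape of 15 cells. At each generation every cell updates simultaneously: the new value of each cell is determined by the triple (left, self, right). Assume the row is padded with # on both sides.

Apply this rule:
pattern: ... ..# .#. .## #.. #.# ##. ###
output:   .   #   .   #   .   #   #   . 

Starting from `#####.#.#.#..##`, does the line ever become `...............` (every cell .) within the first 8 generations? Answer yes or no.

....##.#.#..##.
...####.#..####
..##..##..##...
.###.###.###..#
##.###.###.#.##
.###.###.##.##.
##.###.########
.###.###.......
generation 8 is .###.###......., still not uniform .

no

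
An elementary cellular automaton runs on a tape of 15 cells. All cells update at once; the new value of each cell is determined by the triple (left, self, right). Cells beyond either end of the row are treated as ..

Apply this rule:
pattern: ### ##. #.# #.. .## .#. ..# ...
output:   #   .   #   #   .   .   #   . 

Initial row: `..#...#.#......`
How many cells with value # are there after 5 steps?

7

step 1: .#.#.#.#.#.....
step 2: #.#.#.#.#.#....
step 3: .#.#.#.#.#.#...
step 4: #.#.#.#.#.#.#..
step 5: .#.#.#.#.#.#.#.
count of #: 7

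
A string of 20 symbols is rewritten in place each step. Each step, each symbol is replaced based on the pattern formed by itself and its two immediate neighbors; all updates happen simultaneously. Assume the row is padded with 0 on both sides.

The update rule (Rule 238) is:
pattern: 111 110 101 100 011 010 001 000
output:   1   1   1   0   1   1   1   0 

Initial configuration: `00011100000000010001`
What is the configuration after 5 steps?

11111100001111111111

00111100000000110011
01111100000001110111
11111100000011111111
11111100000111111111
11111100001111111111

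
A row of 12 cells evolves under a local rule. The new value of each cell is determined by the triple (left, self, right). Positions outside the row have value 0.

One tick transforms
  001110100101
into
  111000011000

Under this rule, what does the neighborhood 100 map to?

1

At position 7 the neighborhood is 100; the next row has 1 there.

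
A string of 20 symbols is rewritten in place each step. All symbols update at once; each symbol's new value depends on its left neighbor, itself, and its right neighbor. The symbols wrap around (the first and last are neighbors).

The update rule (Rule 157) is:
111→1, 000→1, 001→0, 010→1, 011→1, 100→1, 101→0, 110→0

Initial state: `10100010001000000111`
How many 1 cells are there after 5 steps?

10

step 1: 00111011101111110111
step 2: 10110011001111100110
step 3: 10101010101111010100
step 4: 10101010101110010110
step 5: 10101010101101010100
count of 1: 10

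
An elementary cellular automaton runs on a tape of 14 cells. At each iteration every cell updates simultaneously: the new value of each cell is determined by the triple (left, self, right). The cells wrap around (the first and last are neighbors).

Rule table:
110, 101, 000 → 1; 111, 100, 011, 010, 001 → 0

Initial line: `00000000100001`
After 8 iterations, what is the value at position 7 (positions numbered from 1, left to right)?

1

01111110001100
00000010100101
01111001000010
00001000011000
11100011001011
00101001000100
10010000010001
10000111000100
position 7 holds 1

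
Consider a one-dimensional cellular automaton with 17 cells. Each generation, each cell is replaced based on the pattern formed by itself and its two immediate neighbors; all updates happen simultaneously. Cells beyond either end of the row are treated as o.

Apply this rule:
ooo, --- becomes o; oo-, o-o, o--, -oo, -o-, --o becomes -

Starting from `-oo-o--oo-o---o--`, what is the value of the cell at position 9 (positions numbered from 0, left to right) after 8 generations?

generation 1: ------------o----
generation 2: -oooooooooo---oo-
generation 3: --oooooooo--o----
generation 4: ---oooooo-----oo-
generation 5: -o--oooo--ooo----
generation 6: -----oo----o--oo-
generation 7: -ooo----oo-------
generation 8: --o--oo----ooooo-
position 9 holds -

-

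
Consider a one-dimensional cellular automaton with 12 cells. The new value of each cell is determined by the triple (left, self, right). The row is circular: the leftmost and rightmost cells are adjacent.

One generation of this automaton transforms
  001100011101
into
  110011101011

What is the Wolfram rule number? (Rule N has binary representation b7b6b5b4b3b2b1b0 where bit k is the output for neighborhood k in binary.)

position 8: 111 → 1  (bit 7 = 1)
position 3: 110 → 0  (bit 6 = 0)
position 10: 101 → 1  (bit 5 = 1)
position 0: 100 → 1  (bit 4 = 1)
position 2: 011 → 0  (bit 3 = 0)
position 11: 010 → 1  (bit 2 = 1)
position 1: 001 → 1  (bit 1 = 1)
position 5: 000 → 1  (bit 0 = 1)
bits b7..b0 = 10110111 = 183

183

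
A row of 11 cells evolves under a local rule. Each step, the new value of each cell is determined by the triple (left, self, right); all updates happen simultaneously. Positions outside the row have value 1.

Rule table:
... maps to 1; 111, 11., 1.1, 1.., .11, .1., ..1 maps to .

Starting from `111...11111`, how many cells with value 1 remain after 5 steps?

1

....1......
.11...1111.
....1......  (repeats step 1; period 2)
step 5: ....1......
count of 1: 1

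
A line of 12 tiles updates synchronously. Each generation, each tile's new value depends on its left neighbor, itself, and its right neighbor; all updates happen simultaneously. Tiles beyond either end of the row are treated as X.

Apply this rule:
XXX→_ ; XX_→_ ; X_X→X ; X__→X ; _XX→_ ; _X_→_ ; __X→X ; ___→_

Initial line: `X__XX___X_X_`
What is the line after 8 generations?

X__XX_X_X_X_

generation 1: _XX__X_X_X_X
generation 2: X__XX_X_X_X_
generation 3: _XX__X_X_X_X  (repeats generation 1; period 2)
generation 8: X__XX_X_X_X_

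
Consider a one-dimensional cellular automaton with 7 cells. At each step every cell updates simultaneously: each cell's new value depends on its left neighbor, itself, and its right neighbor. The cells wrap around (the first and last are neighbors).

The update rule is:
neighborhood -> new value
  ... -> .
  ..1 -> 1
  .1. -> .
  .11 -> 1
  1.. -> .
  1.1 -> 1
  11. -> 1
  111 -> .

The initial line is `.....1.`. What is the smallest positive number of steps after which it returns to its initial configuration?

....1..
...1...
..1....
.1.....
1......
......1
.....1.

7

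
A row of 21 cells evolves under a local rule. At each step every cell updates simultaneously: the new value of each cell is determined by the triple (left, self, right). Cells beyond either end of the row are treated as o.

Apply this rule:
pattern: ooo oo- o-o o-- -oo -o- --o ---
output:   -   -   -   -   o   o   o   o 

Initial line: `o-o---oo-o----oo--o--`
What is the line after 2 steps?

-oo-o---oo-o----oo--o

--o-ooo--o-oooo--oo-o
-oo-o---oo-o----oo--o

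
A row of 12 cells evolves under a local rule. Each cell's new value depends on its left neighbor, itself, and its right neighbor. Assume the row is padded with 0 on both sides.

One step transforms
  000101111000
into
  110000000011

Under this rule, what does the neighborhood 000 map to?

1

At position 0 the neighborhood is 000; the next row has 1 there.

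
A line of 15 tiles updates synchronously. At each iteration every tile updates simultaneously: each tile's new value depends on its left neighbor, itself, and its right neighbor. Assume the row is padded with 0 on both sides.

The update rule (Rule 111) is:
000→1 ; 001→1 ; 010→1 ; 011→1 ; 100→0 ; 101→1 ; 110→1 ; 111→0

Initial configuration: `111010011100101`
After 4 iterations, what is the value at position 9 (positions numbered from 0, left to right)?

iteration 1: 101110110101111
iteration 2: 111011111111001
iteration 3: 101110000001011
iteration 4: 111010111111111
position 9 holds 1

1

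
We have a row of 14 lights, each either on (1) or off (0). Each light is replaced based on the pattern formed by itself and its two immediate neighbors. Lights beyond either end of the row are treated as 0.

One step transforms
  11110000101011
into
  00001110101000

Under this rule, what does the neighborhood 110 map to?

At position 3 the neighborhood is 110; the next row has 0 there.

0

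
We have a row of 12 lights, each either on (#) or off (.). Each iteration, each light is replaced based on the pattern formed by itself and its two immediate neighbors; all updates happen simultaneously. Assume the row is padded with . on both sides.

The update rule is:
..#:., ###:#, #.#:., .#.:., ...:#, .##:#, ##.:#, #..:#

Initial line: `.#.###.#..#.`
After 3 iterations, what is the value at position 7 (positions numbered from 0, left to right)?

...###..#..#
##.####..#..
##.#####..##
position 7 holds #

#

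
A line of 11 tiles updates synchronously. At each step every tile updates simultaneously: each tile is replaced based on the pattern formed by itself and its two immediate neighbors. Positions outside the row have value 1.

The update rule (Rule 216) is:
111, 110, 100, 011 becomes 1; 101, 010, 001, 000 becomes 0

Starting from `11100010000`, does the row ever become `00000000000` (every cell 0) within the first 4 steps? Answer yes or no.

no

11110001000
11111000100
11111100010
11111110000
step 4 is 11111110000, still not uniform 0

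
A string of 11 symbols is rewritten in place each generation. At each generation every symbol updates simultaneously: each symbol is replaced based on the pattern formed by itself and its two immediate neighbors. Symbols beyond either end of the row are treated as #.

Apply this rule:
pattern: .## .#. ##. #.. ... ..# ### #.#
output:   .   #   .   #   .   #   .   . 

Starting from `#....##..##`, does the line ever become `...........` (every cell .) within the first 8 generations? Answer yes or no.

no

generation 1: .#..#..##..
generation 2: .######..##
generation 3: .......##..
generation 4: #.....#..##
generation 5: .#...####..
generation 6: .##.#....##
generation 7: ....##..#..
generation 8: #..#..#####
generation 8 is #..#..#####, still not uniform .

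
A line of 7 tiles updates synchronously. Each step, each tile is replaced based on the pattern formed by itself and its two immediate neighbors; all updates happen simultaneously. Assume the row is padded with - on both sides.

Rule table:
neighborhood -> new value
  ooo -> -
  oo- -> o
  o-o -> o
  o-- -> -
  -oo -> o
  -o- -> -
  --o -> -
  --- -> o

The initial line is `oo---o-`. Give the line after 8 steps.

oo---o-

step 1: oo-o---
step 2: ooo--oo
step 3: o-o--oo
step 4: -o---oo
step 5: ---o-oo
step 6: oo--ooo
step 7: oo--o-o
step 8: oo---o-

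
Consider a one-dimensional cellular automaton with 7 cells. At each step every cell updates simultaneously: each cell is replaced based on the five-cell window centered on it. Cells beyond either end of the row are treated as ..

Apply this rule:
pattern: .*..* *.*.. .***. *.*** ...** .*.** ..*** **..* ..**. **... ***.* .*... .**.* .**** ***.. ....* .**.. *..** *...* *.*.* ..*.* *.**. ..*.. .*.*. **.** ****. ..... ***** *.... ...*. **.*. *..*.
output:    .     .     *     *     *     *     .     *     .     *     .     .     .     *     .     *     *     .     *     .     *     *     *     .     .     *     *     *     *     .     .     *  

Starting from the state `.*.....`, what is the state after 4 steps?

****...

.*.****
.*****.
*.***.*
****...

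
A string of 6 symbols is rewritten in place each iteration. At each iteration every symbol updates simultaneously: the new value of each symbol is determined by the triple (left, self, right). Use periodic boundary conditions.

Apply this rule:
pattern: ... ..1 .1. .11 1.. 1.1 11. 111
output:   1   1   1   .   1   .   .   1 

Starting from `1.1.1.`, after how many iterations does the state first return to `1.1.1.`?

1

1.1.1.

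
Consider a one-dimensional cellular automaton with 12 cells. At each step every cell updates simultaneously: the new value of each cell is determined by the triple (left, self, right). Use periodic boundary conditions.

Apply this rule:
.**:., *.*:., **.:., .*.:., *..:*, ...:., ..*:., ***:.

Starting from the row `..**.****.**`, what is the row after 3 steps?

..*.........

*...........
.*..........
..*.........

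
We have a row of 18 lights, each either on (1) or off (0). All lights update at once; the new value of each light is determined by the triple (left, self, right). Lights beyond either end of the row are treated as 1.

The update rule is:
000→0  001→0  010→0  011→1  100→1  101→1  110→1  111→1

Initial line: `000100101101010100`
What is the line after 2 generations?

100010011110101010
110001011111010101

110001011111010101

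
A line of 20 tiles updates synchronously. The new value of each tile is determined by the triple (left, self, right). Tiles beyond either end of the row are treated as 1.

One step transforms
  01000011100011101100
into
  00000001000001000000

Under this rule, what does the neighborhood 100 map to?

0

At position 2 the neighborhood is 100; the next row has 0 there.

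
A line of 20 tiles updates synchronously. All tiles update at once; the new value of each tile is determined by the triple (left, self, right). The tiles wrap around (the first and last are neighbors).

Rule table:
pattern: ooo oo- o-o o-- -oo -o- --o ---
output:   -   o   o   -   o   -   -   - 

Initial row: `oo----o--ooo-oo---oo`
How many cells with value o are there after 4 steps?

step 1: -o-------o-oooo---o-
step 2: ----------oo--o-----
step 3: ----------oo--------
step 4: ----------oo--------
count of o: 2

2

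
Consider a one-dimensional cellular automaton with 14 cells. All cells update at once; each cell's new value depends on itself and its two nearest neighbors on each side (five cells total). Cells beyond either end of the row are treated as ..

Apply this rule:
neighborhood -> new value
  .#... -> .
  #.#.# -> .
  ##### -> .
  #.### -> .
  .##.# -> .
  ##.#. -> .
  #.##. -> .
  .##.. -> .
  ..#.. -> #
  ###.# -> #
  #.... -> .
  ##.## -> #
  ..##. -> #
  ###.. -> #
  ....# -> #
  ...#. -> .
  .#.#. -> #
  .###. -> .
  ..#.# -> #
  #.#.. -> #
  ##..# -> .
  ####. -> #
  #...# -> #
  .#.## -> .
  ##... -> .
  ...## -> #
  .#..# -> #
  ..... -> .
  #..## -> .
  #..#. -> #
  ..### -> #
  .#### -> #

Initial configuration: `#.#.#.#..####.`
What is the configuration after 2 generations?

#......##.###.

##.#.###.####.
#......##.###.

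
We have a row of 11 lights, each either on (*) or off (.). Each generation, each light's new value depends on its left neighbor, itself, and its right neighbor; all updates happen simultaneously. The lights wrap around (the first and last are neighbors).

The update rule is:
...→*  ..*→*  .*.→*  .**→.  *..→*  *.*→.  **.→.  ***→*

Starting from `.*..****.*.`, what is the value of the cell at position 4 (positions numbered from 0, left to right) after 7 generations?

****.**..**
***....**.*
**.****....
....**.****
****....**.
.**.****...
*....**.***
position 4 holds .

.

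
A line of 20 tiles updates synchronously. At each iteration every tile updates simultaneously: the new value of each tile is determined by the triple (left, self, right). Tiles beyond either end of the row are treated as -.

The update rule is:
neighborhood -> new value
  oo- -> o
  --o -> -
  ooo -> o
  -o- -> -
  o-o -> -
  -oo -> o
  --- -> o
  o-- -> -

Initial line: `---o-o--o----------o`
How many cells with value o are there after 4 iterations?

17

oo--------oooooooo--
oo-oooooo-oooooooo-o
oo-oooooo-oooooooo--
oo-oooooo-oooooooo-o
count of o: 17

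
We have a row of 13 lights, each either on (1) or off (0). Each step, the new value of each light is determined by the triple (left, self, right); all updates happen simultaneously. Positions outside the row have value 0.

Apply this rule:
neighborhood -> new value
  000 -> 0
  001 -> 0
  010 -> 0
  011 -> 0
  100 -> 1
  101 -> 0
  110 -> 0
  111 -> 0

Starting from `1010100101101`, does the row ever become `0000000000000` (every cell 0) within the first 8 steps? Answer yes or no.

0000010000000
0000001000000
0000000100000
0000000010000
0000000001000
0000000000100
0000000000010
0000000000001
step 8 is 0000000000001, still not uniform 0

no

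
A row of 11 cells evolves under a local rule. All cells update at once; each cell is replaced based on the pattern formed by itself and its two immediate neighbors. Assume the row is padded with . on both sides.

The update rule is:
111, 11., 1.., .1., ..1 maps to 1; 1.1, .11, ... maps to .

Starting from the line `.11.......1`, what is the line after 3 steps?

1.11.....11
1..11...1.1
111.11.11.1

111.11.11.1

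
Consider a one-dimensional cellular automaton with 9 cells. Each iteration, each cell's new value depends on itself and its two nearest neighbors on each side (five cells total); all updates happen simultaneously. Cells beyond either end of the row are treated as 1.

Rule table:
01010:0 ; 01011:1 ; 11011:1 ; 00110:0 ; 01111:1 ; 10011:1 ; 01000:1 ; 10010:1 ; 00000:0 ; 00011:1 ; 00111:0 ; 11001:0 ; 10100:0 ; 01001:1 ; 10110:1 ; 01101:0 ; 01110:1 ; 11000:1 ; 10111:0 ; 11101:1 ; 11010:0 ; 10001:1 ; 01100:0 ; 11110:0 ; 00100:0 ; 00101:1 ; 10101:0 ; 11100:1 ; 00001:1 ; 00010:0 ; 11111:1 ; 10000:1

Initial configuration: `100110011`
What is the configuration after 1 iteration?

101000101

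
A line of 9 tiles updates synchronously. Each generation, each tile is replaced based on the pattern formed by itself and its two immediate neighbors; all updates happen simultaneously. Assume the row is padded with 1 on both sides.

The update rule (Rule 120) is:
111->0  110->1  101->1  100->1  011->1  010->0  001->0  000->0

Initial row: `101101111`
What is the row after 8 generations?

111111000
000001100
100001110
110001011
011000110
111100111
000110100
100111010

100111010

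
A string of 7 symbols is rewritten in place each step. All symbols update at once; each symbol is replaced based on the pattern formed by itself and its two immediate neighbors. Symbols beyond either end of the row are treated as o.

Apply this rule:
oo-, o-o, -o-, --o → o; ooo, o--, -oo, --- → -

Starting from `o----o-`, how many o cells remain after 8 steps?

o---ooo
o--o---
o-oo--o
oo-o-o-
-oooooo
o------
o-----o
o----o-
count of o: 2

2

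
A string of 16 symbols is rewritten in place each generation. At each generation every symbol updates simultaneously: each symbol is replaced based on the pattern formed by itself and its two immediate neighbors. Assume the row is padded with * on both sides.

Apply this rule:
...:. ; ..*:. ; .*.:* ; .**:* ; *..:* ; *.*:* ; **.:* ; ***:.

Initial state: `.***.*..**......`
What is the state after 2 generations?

**.****.***.....
.***..***.**....

.***..***.**....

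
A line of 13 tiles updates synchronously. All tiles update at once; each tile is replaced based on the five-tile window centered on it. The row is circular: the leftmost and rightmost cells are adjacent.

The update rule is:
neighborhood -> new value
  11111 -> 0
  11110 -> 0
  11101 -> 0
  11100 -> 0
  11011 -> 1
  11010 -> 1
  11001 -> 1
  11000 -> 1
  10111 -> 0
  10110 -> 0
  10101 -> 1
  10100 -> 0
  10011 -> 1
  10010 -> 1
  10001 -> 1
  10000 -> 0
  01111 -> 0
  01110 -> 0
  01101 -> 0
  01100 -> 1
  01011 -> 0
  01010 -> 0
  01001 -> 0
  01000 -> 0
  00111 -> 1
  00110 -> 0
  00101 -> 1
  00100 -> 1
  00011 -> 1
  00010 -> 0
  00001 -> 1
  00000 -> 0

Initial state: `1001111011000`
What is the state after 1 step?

1011000101110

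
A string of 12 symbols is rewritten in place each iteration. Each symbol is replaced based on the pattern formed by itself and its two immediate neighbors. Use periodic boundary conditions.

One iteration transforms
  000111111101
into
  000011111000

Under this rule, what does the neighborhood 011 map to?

0

At position 3 the neighborhood is 011; the next row has 0 there.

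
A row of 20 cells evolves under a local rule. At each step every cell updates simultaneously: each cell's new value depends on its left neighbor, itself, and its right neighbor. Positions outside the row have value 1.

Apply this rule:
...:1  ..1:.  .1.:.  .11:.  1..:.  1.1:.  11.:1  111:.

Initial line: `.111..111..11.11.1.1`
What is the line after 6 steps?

.1......1.1..1.1..1.

...1....1...1..1....
.1...11...1......11.
...1..1.1...1111..1.
.1........1....1....
...111111...11...11.
.1......1.1..1.1..1.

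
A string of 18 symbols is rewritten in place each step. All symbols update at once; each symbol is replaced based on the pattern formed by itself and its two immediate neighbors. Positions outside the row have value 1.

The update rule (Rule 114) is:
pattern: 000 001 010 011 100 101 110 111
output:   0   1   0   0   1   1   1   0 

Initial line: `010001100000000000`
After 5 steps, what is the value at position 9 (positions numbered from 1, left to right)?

1

101010110000000001
110101011000000010
011010101100000101
101101010110001010
110110101011010101
position 9 holds 1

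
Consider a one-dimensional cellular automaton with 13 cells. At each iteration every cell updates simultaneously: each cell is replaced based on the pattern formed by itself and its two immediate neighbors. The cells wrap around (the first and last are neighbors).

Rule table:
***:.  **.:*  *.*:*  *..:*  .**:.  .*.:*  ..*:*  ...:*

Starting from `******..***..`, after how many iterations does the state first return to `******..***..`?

26

.....***..***
*****..***..*
....***..***.
****..***..**
...***..***..
***..***..***
..***..***...
**..***..****
.***..***....
*..***..*****
***..***.....
..***..******
**..***.....*
.***..******.
*..***.....**
***..******..
..***.....***
**..******..*
.***.....***.
*..******..**
***.....***..
..******..***
**.....***..*
.******..***.
*.....***..**
******..***..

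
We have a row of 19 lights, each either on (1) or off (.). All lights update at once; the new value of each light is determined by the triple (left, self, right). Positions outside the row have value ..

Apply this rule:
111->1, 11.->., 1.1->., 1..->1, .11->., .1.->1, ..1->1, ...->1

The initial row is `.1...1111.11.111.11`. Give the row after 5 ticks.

1.111..111.11111..1

tick 1: 11111.11......1....
tick 2: .111....11111111111
tick 3: 1.1.1111.111111111.
tick 4: 1.1..11...1111111.1
tick 5: 1.111..111.11111..1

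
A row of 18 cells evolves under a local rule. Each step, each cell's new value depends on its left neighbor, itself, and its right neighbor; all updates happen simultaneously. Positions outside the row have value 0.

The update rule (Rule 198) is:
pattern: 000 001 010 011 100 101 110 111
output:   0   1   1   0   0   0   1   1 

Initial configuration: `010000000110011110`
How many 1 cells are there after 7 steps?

step 1: 110000001010101110
step 2: 010000011010100110
step 3: 110000101010101010
step 4: 010001101010101010
step 5: 110010101010101010
step 6: 010110101010101010
step 7: 110010101010101010
count of 1: 9

9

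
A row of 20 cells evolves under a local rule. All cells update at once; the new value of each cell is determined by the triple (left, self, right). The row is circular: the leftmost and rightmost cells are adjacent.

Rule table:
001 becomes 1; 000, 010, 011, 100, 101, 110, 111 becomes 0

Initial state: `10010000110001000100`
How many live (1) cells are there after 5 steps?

5

00100001000010001001
01000010000100010010
10000100001000100100
00001000010001001001
00010000100010010010
count of 1: 5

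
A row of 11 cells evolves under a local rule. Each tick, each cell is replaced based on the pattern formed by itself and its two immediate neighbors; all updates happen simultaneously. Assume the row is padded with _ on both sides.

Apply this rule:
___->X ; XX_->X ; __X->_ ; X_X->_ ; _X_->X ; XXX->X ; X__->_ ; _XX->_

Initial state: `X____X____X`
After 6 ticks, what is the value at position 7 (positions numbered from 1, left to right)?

_

tick 1: X_XX_X_XX_X
tick 2: X__X_X__X_X
tick 3: X__X_X__X_X  (fixed point — unchanged through tick 6)
position 7 holds _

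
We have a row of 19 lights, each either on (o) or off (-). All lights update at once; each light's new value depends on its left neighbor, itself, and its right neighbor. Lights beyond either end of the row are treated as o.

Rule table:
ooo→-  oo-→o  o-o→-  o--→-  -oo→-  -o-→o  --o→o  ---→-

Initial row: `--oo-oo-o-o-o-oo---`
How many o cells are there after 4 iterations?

10

iteration 1: -o-o--o-o-o-o--o--o
iteration 2: -o-o-oo-o-o-o-oo-o-
iteration 3: -o-o--o-o-o-o--o-o-
iteration 4: -o-o-oo-o-o-o-oo-o-
count of o: 10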